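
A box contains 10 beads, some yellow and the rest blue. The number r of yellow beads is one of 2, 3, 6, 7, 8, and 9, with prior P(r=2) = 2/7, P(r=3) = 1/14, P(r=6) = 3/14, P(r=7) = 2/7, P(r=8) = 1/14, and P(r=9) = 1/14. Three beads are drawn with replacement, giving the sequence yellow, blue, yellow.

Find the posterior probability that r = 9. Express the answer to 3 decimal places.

0.057

For each hypothesis, P(data | H) works out to: P(data | r = 2) = (2/10)(8/10)(2/10) = 0.032; P(data | r = 3) = (3/10)(7/10)(3/10) = 0.063; P(data | r = 6) = (6/10)(4/10)(6/10) = 0.144; P(data | r = 7) = (7/10)(3/10)(7/10) = 0.147; P(data | r = 8) = (8/10)(2/10)(8/10) = 0.128; P(data | r = 9) = (9/10)(1/10)(9/10) = 0.081.
Multiplying each by its prior: 2/7 · 0.032 = 0.0091429, 1/14 · 0.063 = 0.0045, 3/14 · 0.144 = 0.030857, 2/7 · 0.147 = 0.042, 1/14 · 0.128 = 0.0091429, 1/14 · 0.081 = 0.0057857; summing to 0.10143.
By Bayes' rule, P(r = 9 | data) = (0.0057857) / (0.10143) = 0.057042.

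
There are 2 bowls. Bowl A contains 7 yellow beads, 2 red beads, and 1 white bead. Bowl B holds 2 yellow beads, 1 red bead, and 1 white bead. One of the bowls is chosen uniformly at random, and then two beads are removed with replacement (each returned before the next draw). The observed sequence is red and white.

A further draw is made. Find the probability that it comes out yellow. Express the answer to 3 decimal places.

For each hypothesis, P(data | H) works out to: P(data | bowl A) = (2/10)(1/10) = 1/50; P(data | bowl B) = (1/4)(1/4) = 1/16.
Weighting by the prior gives 1/2 · 1/50 = 1/100, 1/2 · 1/16 = 1/32; summing to 33/800.
Normalising, the posterior is P(bowl A | data) = 8/33, P(bowl B | data) = 25/33.
So P(yellow next | data) = Σ P(yellow next | H) P(H | data) = (7/10)(8/33) + (1/2)(25/33) = 181/330.

0.548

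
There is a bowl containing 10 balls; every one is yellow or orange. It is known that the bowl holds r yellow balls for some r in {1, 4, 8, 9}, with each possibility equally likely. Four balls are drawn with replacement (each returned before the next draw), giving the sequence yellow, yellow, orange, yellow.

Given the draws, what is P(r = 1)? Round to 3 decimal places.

Compute the likelihood of the observed sequence for each case: P(data | r = 1) = (1/10)(1/10)(9/10)(1/10) = 0.0009; P(data | r = 4) = (4/10)(4/10)(6/10)(4/10) = 0.0384; P(data | r = 8) = (8/10)(8/10)(2/10)(8/10) = 0.1024; P(data | r = 9) = (9/10)(9/10)(1/10)(9/10) = 0.0729.
Weighting by the prior gives 1/4 · 0.0009 = 0.000225, 1/4 · 0.0384 = 0.0096, 1/4 · 0.1024 = 0.0256, 1/4 · 0.0729 = 0.018225; these sum to 0.05365.
So P(r = 1 | data) = (0.000225) / (0.05365) = 0.0041938.

0.004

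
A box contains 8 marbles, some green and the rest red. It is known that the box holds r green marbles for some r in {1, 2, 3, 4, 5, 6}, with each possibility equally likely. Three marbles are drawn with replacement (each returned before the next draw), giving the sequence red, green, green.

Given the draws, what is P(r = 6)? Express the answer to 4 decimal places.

Compute the likelihood of the observed sequence for each case: P(data | r = 1) = (7/8)(1/8)(1/8) = 0.013672; P(data | r = 2) = (6/8)(2/8)(2/8) = 0.046875; P(data | r = 3) = (5/8)(3/8)(3/8) = 0.087891; P(data | r = 4) = (4/8)(4/8)(4/8) = 0.125; P(data | r = 5) = (3/8)(5/8)(5/8) = 0.14648; P(data | r = 6) = (2/8)(6/8)(6/8) = 0.14062.
The prior-weighted likelihoods are 1/6 · 0.013672 = 0.0022786, 1/6 · 0.046875 = 0.0078125, 1/6 · 0.087891 = 0.014648, 1/6 · 0.125 = 0.020833, 1/6 · 0.14648 = 0.024414, 1/6 · 0.14062 = 0.023438; summing to 0.093424.
So P(r = 6 | data) = (0.023438) / (0.093424) = 0.25087.

0.2509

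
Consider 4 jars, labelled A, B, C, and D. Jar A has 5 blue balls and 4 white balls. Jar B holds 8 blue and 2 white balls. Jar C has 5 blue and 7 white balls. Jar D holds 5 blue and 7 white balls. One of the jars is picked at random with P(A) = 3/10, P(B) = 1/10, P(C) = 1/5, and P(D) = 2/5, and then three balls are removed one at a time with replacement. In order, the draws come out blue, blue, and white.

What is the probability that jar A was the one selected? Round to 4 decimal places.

0.3587

The likelihood of the observed sequence under each hypothesis: P(data | jar A) = (5/9)(5/9)(4/9) = 0.13717; P(data | jar B) = (8/10)(8/10)(2/10) = 0.128; P(data | jar C) = (5/12)(5/12)(7/12) = 0.10127; P(data | jar D) = (5/12)(5/12)(7/12) = 0.10127.
Weighting by the prior gives 3/10 · 0.13717 = 0.041152, 1/10 · 0.128 = 0.0128, 1/5 · 0.10127 = 0.020255, 2/5 · 0.10127 = 0.040509; with total 0.11472.
By Bayes' rule, P(jar A | data) = (0.041152) / (0.11472) = 0.35873.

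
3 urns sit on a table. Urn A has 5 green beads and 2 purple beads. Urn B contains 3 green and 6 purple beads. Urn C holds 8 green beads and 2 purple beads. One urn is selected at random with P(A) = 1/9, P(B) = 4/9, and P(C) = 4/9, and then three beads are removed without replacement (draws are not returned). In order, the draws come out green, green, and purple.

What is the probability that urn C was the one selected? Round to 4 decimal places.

For each hypothesis, P(data | H) works out to: P(data | urn A) = (5/7)(4/6)(2/5) = 0.19048; P(data | urn B) = (3/9)(2/8)(6/7) = 0.071429; P(data | urn C) = (8/10)(7/9)(2/8) = 0.15556.
The prior-weighted likelihoods are 1/9 · 0.19048 = 0.021164, 4/9 · 0.071429 = 0.031746, 4/9 · 0.15556 = 0.069136; these sum to 0.12205.
Therefore the posterior P(urn C | data) = (0.069136) / (0.12205) = 0.56647.

0.5665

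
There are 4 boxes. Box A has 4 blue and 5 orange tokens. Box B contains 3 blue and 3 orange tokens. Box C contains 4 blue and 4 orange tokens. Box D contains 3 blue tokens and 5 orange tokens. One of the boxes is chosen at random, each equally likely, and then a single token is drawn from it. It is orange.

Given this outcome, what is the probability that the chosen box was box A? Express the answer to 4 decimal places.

The likelihood of this draw under each hypothesis: P(data | box A) = (5/9) = 5/9; P(data | box B) = (3/6) = 1/2; P(data | box C) = (4/8) = 1/2; P(data | box D) = (5/8) = 5/8.
Weighting by the prior gives 1/4 · 5/9 = 5/36, 1/4 · 1/2 = 1/8, 1/4 · 1/2 = 1/8, 1/4 · 5/8 = 5/32; summing to 157/288.
By Bayes' rule, P(box A | data) = (5/36) / (157/288) = 40/157.

0.2548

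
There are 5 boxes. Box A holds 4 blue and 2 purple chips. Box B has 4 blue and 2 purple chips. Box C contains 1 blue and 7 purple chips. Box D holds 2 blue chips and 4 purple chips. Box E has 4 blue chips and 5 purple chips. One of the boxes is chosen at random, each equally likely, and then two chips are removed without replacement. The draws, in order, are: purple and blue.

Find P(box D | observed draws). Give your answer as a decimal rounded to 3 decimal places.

Compute the likelihood of the observed sequence for each case: P(data | box A) = (2/6)(4/5) = 0.26667; P(data | box B) = (2/6)(4/5) = 0.26667; P(data | box C) = (7/8)(1/7) = 0.125; P(data | box D) = (4/6)(2/5) = 0.26667; P(data | box E) = (5/9)(4/8) = 0.27778.
Weighting by the prior gives 1/5 · 0.26667 = 0.053333, 1/5 · 0.26667 = 0.053333, 1/5 · 0.125 = 0.025, 1/5 · 0.26667 = 0.053333, 1/5 · 0.27778 = 0.055556; with total 0.24056.
By Bayes' rule, P(box D | data) = (0.053333) / (0.24056) = 0.22171.

0.222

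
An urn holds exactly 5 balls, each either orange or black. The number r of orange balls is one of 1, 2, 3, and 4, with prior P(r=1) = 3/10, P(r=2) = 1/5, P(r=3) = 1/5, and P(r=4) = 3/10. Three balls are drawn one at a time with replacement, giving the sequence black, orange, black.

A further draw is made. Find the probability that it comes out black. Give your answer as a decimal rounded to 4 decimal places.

0.6000

Under each hypothesis, the probability of the observed sequence is: P(data | r = 1) = (4/5)(1/5)(4/5) = 16/125; P(data | r = 2) = (3/5)(2/5)(3/5) = 18/125; P(data | r = 3) = (2/5)(3/5)(2/5) = 12/125; P(data | r = 4) = (1/5)(4/5)(1/5) = 4/125.
Weighting by the prior gives 3/10 · 16/125 = 24/625, 1/5 · 18/125 = 18/625, 1/5 · 12/125 = 12/625, 3/10 · 4/125 = 6/625; summing to 12/125.
Normalising, the posterior is P(r = 1 | data) = 2/5, P(r = 2 | data) = 3/10, P(r = 3 | data) = 1/5, P(r = 4 | data) = 1/10.
So P(black next | data) = Σ P(black next | H) P(H | data) = (4/5)(2/5) + (3/5)(3/10) + (2/5)(1/5) + (1/5)(1/10) = 3/5.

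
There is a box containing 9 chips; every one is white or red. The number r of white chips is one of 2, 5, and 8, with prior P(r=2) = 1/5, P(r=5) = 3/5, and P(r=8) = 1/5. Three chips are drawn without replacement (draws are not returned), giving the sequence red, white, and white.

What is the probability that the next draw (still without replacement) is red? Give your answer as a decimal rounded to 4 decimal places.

For each hypothesis, P(data | H) works out to: P(data | r = 2) = (7/9)(2/8)(1/7) = 1/36; P(data | r = 5) = (4/9)(5/8)(4/7) = 10/63; P(data | r = 8) = (1/9)(8/8)(7/7) = 1/9.
Multiplying each by its prior: 1/5 · 1/36 = 1/180, 3/5 · 10/63 = 2/21, 1/5 · 1/9 = 1/45; with total 31/252.
Dividing through by the total gives posterior P(r = 2 | data) = 7/155, P(r = 5 | data) = 24/31, P(r = 8 | data) = 28/155.
The predictive probability is P(red next | data) = (1)(7/155) + (1/2)(24/31) + (0)(28/155) = 67/155.

0.4323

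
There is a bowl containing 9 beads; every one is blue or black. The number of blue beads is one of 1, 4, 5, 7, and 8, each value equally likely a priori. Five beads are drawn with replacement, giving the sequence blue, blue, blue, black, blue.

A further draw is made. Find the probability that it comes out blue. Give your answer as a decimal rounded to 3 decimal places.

Compute the likelihood of the observed sequence for each case: P(data | r = 1) = (1/9)(1/9)(1/9)(8/9)(1/9) = 0.00013548; P(data | r = 4) = (4/9)(4/9)(4/9)(5/9)(4/9) = 0.021677; P(data | r = 5) = (5/9)(5/9)(5/9)(4/9)(5/9) = 0.042338; P(data | r = 7) = (7/9)(7/9)(7/9)(2/9)(7/9) = 0.081322; P(data | r = 8) = (8/9)(8/9)(8/9)(1/9)(8/9) = 0.069366.
Weighting by the prior gives 1/5 · 0.00013548 = 2.7096e-05, 1/5 · 0.021677 = 0.0043354, 1/5 · 0.042338 = 0.0084675, 1/5 · 0.081322 = 0.016264, 1/5 · 0.069366 = 0.013873; with total 0.042968.
Dividing through by the total gives posterior P(r = 1 | data) = 0.00063062, P(r = 4 | data) = 0.1009, P(r = 5 | data) = 0.19707, P(r = 7 | data) = 0.37853, P(r = 8 | data) = 0.32288.
Averaging over the posterior, P(blue next | data) = (1/9)(0.00063062) + (4/9)(0.1009) + (5/9)(0.19707) + (7/9)(0.37853) + (8/9)(0.32288) = 0.73581.

0.736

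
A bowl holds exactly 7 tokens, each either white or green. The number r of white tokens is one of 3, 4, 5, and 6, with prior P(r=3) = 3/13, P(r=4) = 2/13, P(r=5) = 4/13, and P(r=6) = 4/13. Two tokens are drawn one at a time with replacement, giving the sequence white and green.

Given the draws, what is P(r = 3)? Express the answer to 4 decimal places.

0.2903

Under each hypothesis, the probability of the observed sequence is: P(data | r = 3) = (3/7)(4/7) = 12/49; P(data | r = 4) = (4/7)(3/7) = 12/49; P(data | r = 5) = (5/7)(2/7) = 10/49; P(data | r = 6) = (6/7)(1/7) = 6/49.
Multiplying each by its prior: 3/13 · 12/49 = 36/637, 2/13 · 12/49 = 24/637, 4/13 · 10/49 = 40/637, 4/13 · 6/49 = 24/637; summing to 124/637.
So P(r = 3 | data) = (36/637) / (124/637) = 9/31.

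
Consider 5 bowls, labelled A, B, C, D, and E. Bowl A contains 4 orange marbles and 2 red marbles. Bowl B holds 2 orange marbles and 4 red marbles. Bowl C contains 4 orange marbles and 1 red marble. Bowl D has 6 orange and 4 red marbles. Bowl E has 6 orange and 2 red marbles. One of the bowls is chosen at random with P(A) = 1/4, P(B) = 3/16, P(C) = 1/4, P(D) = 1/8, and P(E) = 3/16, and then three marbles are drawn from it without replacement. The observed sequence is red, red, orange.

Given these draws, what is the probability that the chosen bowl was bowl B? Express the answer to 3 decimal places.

0.511

Compute the likelihood of the observed sequence for each case: P(data | bowl A) = (2/6)(1/5)(4/4) = 0.066667; P(data | bowl B) = (4/6)(3/5)(2/4) = 0.2; P(data | bowl C) = (1/5)(0/4) = 0; P(data | bowl D) = (4/10)(3/9)(6/8) = 0.1; P(data | bowl E) = (2/8)(1/7)(6/6) = 0.035714.
The prior-weighted likelihoods are 1/4 · 0.066667 = 0.016667, 3/16 · 0.2 = 0.0375, 1/4 · 0 = 0, 1/8 · 0.1 = 0.0125, 3/16 · 0.035714 = 0.0066964; with total 0.073363.
Hence P(bowl B | data) = (0.0375) / (0.073363) = 0.51116.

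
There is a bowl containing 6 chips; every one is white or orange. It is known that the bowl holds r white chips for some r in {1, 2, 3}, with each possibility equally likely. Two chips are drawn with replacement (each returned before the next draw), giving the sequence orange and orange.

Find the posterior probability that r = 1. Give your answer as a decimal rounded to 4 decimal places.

Under each hypothesis, the probability of the observed sequence is: P(data | r = 1) = (5/6)(5/6) = 25/36; P(data | r = 2) = (4/6)(4/6) = 4/9; P(data | r = 3) = (3/6)(3/6) = 1/4.
Multiplying each by its prior: 1/3 · 25/36 = 25/108, 1/3 · 4/9 = 4/27, 1/3 · 1/4 = 1/12; these sum to 25/54.
Hence P(r = 1 | data) = (25/108) / (25/54) = 1/2.

0.5000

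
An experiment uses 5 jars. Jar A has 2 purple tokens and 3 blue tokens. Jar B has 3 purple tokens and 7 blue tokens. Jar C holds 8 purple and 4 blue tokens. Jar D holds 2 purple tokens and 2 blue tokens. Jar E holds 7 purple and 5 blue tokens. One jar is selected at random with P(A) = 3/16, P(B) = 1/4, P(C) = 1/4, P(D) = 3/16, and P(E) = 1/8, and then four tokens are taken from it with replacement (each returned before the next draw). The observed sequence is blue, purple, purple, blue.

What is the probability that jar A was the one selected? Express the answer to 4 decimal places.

0.2027

Compute the likelihood of the observed sequence for each case: P(data | jar A) = (3/5)(2/5)(2/5)(3/5) = 0.0576; P(data | jar B) = (7/10)(3/10)(3/10)(7/10) = 0.0441; P(data | jar C) = (4/12)(8/12)(8/12)(4/12) = 0.049383; P(data | jar D) = (2/4)(2/4)(2/4)(2/4) = 0.0625; P(data | jar E) = (5/12)(7/12)(7/12)(5/12) = 0.059076.
Multiplying each by its prior: 3/16 · 0.0576 = 0.0108, 1/4 · 0.0441 = 0.011025, 1/4 · 0.049383 = 0.012346, 3/16 · 0.0625 = 0.011719, 1/8 · 0.059076 = 0.0073845; these sum to 0.053274.
By Bayes' rule, P(jar A | data) = (0.0108) / (0.053274) = 0.20273.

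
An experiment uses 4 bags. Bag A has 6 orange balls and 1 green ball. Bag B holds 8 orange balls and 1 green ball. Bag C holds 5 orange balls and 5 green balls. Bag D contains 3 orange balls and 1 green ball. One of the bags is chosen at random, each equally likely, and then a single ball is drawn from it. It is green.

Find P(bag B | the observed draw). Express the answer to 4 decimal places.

The likelihood of this draw under each hypothesis: P(data | bag A) = (1/7) = 0.14286; P(data | bag B) = (1/9) = 0.11111; P(data | bag C) = (5/10) = 0.5; P(data | bag D) = (1/4) = 0.25.
Multiplying each by its prior: 1/4 · 0.14286 = 0.035714, 1/4 · 0.11111 = 0.027778, 1/4 · 0.5 = 0.125, 1/4 · 0.25 = 0.0625; with total 0.25099.
By Bayes' rule, P(bag B | data) = (0.027778) / (0.25099) = 0.11067.

0.1107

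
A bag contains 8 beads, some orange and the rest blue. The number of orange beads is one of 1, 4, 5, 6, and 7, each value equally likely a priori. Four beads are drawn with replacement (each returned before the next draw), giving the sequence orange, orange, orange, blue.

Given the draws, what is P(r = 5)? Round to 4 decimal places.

The likelihood of the observed sequence under each hypothesis: P(data | r = 1) = (1/8)(1/8)(1/8)(7/8) = 0.001709; P(data | r = 4) = (4/8)(4/8)(4/8)(4/8) = 0.0625; P(data | r = 5) = (5/8)(5/8)(5/8)(3/8) = 0.091553; P(data | r = 6) = (6/8)(6/8)(6/8)(2/8) = 0.10547; P(data | r = 7) = (7/8)(7/8)(7/8)(1/8) = 0.08374.
Multiplying each by its prior: 1/5 · 0.001709 = 0.0003418, 1/5 · 0.0625 = 0.0125, 1/5 · 0.091553 = 0.018311, 1/5 · 0.10547 = 0.021094, 1/5 · 0.08374 = 0.016748; with total 0.068994.
By Bayes' rule, P(r = 5 | data) = (0.018311) / (0.068994) = 0.26539.

0.2654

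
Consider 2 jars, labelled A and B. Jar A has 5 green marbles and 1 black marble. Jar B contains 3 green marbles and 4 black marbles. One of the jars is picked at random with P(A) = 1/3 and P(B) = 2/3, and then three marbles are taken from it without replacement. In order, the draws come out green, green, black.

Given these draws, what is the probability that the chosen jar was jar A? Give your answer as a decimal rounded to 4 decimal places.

0.4217

The likelihood of the observed sequence under each hypothesis: P(data | jar A) = (5/6)(4/5)(1/4) = 1/6; P(data | jar B) = (3/7)(2/6)(4/5) = 4/35.
Weighting by the prior gives 1/3 · 1/6 = 1/18, 2/3 · 4/35 = 8/105; these sum to 83/630.
So P(jar A | data) = (1/18) / (83/630) = 35/83.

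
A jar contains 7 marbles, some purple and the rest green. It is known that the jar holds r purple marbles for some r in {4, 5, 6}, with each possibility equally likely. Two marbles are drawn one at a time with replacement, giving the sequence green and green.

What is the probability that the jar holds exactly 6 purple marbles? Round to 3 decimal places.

0.071

The likelihood of the observed sequence under each hypothesis: P(data | r = 4) = (3/7)(3/7) = 9/49; P(data | r = 5) = (2/7)(2/7) = 4/49; P(data | r = 6) = (1/7)(1/7) = 1/49.
Multiplying each by its prior: 1/3 · 9/49 = 3/49, 1/3 · 4/49 = 4/147, 1/3 · 1/49 = 1/147; with total 2/21.
Hence P(r = 6 | data) = (1/147) / (2/21) = 1/14.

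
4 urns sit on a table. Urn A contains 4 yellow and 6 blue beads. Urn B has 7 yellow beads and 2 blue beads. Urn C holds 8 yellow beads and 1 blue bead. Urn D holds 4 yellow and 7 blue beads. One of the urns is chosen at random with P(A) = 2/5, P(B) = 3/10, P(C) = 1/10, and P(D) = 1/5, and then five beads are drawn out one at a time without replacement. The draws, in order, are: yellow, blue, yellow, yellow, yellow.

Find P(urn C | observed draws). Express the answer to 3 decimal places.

Under each hypothesis, the probability of the observed sequence is: P(data | urn A) = (4/10)(6/9)(3/8)(2/7)(1/6) = 0.0047619; P(data | urn B) = (7/9)(2/8)(6/7)(5/6)(4/5) = 0.11111; P(data | urn C) = (8/9)(1/8)(7/7)(6/6)(5/5) = 0.11111; P(data | urn D) = (4/11)(7/10)(3/9)(2/8)(1/7) = 0.0030303.
Weighting by the prior gives 2/5 · 0.0047619 = 0.0019048, 3/10 · 0.11111 = 0.033333, 1/10 · 0.11111 = 0.011111, 1/5 · 0.0030303 = 0.00060606; with total 0.046955.
So P(urn C | data) = (0.011111) / (0.046955) = 0.23663.

0.237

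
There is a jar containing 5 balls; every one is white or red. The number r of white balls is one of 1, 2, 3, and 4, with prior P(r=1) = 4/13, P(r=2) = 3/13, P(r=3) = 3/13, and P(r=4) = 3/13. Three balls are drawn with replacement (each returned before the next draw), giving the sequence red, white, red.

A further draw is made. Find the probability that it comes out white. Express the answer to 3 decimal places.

Compute the likelihood of the observed sequence for each case: P(data | r = 1) = (4/5)(1/5)(4/5) = 0.128; P(data | r = 2) = (3/5)(2/5)(3/5) = 0.144; P(data | r = 3) = (2/5)(3/5)(2/5) = 0.096; P(data | r = 4) = (1/5)(4/5)(1/5) = 0.032.
Weighting by the prior gives 4/13 · 0.128 = 0.039385, 3/13 · 0.144 = 0.033231, 3/13 · 0.096 = 0.022154, 3/13 · 0.032 = 0.0073846; these sum to 0.10215.
Normalising, the posterior is P(r = 1 | data) = 0.38554, P(r = 2 | data) = 0.3253, P(r = 3 | data) = 0.21687, P(r = 4 | data) = 0.072289.
The predictive probability is P(white next | data) = (1/5)(0.38554) + (2/5)(0.3253) + (3/5)(0.21687) + (4/5)(0.072289) = 0.39518.

0.395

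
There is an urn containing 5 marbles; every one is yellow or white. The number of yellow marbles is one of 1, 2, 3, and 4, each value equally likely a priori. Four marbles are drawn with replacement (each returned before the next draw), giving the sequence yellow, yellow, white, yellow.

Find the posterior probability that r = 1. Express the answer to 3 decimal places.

Under each hypothesis, the probability of the observed sequence is: P(data | r = 1) = (1/5)(1/5)(4/5)(1/5) = 0.0064; P(data | r = 2) = (2/5)(2/5)(3/5)(2/5) = 0.0384; P(data | r = 3) = (3/5)(3/5)(2/5)(3/5) = 0.0864; P(data | r = 4) = (4/5)(4/5)(1/5)(4/5) = 0.1024.
The prior-weighted likelihoods are 1/4 · 0.0064 = 0.0016, 1/4 · 0.0384 = 0.0096, 1/4 · 0.0864 = 0.0216, 1/4 · 0.1024 = 0.0256; with total 0.0584.
Therefore the posterior P(r = 1 | data) = (0.0016) / (0.0584) = 0.027397.

0.027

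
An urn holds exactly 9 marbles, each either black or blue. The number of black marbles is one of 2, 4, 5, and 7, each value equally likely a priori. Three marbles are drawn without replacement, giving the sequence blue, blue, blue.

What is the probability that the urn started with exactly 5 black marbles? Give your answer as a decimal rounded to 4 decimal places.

0.0816

For each hypothesis, P(data | H) works out to: P(data | r = 2) = (7/9)(6/8)(5/7) = 5/12; P(data | r = 4) = (5/9)(4/8)(3/7) = 5/42; P(data | r = 5) = (4/9)(3/8)(2/7) = 1/21; P(data | r = 7) = (2/9)(1/8)(0/7) = 0.
Weighting by the prior gives 1/4 · 5/12 = 5/48, 1/4 · 5/42 = 5/168, 1/4 · 1/21 = 1/84, 1/4 · 0 = 0; summing to 7/48.
Hence P(r = 5 | data) = (1/84) / (7/48) = 4/49.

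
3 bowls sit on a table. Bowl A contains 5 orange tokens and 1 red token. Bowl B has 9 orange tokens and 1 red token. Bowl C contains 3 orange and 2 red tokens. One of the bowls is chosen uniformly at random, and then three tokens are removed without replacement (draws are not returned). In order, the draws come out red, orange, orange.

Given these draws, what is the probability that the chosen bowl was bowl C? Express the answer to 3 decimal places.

Compute the likelihood of the observed sequence for each case: P(data | bowl A) = (1/6)(5/5)(4/4) = 1/6; P(data | bowl B) = (1/10)(9/9)(8/8) = 1/10; P(data | bowl C) = (2/5)(3/4)(2/3) = 1/5.
Weighting by the prior gives 1/3 · 1/6 = 1/18, 1/3 · 1/10 = 1/30, 1/3 · 1/5 = 1/15; these sum to 7/45.
Therefore the posterior P(bowl C | data) = (1/15) / (7/45) = 3/7.

0.429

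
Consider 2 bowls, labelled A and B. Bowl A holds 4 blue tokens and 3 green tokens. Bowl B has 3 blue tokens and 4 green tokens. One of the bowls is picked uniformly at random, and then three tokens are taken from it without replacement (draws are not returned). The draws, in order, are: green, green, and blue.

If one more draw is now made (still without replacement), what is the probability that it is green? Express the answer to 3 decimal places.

0.400

The likelihood of the observed sequence under each hypothesis: P(data | bowl A) = (3/7)(2/6)(4/5) = 4/35; P(data | bowl B) = (4/7)(3/6)(3/5) = 6/35.
Multiplying each by its prior: 1/2 · 4/35 = 2/35, 1/2 · 6/35 = 3/35; these sum to 1/7.
Dividing through by the total gives posterior P(bowl A | data) = 2/5, P(bowl B | data) = 3/5.
So P(green next | data) = Σ P(green next | H) P(H | data) = (1/4)(2/5) + (1/2)(3/5) = 2/5.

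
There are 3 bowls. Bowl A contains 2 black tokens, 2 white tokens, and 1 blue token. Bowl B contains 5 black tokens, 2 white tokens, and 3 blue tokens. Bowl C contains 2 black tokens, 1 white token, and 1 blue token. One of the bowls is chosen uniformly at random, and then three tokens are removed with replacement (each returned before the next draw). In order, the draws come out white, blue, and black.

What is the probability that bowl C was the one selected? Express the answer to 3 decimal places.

0.335

Under each hypothesis, the probability of the observed sequence is: P(data | bowl A) = (2/5)(1/5)(2/5) = 0.032; P(data | bowl B) = (2/10)(3/10)(5/10) = 0.03; P(data | bowl C) = (1/4)(1/4)(2/4) = 0.03125.
Weighting by the prior gives 1/3 · 0.032 = 0.010667, 1/3 · 0.03 = 0.01, 1/3 · 0.03125 = 0.010417; these sum to 0.031083.
By Bayes' rule, P(bowl C | data) = (0.010417) / (0.031083) = 0.33512.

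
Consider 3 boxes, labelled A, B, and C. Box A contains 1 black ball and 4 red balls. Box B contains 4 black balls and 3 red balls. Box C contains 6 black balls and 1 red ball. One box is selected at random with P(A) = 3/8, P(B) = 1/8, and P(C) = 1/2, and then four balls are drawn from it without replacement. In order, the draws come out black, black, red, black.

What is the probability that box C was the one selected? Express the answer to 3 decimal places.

Compute the likelihood of the observed sequence for each case: P(data | box A) = (1/5)(0/4) = 0; P(data | box B) = (4/7)(3/6)(3/5)(2/4) = 3/35; P(data | box C) = (6/7)(5/6)(1/5)(4/4) = 1/7.
The prior-weighted likelihoods are 3/8 · 0 = 0, 1/8 · 3/35 = 3/280, 1/2 · 1/7 = 1/14; with total 23/280.
Therefore the posterior P(box C | data) = (1/14) / (23/280) = 20/23.

0.870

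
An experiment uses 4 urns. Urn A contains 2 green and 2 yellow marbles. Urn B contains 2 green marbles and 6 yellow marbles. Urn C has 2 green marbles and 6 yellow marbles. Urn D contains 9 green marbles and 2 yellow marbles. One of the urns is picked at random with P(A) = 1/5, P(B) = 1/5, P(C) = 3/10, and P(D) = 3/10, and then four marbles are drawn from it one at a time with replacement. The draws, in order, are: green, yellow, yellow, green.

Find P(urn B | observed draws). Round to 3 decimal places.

Compute the likelihood of the observed sequence for each case: P(data | urn A) = (2/4)(2/4)(2/4)(2/4) = 0.0625; P(data | urn B) = (2/8)(6/8)(6/8)(2/8) = 0.035156; P(data | urn C) = (2/8)(6/8)(6/8)(2/8) = 0.035156; P(data | urn D) = (9/11)(2/11)(2/11)(9/11) = 0.02213.
Weighting by the prior gives 1/5 · 0.0625 = 0.0125, 1/5 · 0.035156 = 0.0070313, 3/10 · 0.035156 = 0.010547, 3/10 · 0.02213 = 0.0066389; summing to 0.036717.
So P(urn B | data) = (0.0070313) / (0.036717) = 0.1915.

0.191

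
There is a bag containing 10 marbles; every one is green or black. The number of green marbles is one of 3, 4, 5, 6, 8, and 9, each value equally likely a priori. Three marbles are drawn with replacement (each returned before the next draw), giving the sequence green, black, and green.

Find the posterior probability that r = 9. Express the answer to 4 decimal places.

0.1272

The likelihood of the observed sequence under each hypothesis: P(data | r = 3) = (3/10)(7/10)(3/10) = 0.063; P(data | r = 4) = (4/10)(6/10)(4/10) = 0.096; P(data | r = 5) = (5/10)(5/10)(5/10) = 0.125; P(data | r = 6) = (6/10)(4/10)(6/10) = 0.144; P(data | r = 8) = (8/10)(2/10)(8/10) = 0.128; P(data | r = 9) = (9/10)(1/10)(9/10) = 0.081.
The prior-weighted likelihoods are 1/6 · 0.063 = 0.0105, 1/6 · 0.096 = 0.016, 1/6 · 0.125 = 0.020833, 1/6 · 0.144 = 0.024, 1/6 · 0.128 = 0.021333, 1/6 · 0.081 = 0.0135; summing to 0.10617.
Hence P(r = 9 | data) = (0.0135) / (0.10617) = 0.12716.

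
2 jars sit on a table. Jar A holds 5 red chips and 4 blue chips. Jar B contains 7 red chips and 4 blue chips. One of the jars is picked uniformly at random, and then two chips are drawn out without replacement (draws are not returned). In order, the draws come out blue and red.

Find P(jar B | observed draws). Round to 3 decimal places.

0.478

The likelihood of the observed sequence under each hypothesis: P(data | jar A) = (4/9)(5/8) = 0.27778; P(data | jar B) = (4/11)(7/10) = 0.25455.
Weighting by the prior gives 1/2 · 0.27778 = 0.13889, 1/2 · 0.25455 = 0.12727; summing to 0.26616.
By Bayes' rule, P(jar B | data) = (0.12727) / (0.26616) = 0.47818.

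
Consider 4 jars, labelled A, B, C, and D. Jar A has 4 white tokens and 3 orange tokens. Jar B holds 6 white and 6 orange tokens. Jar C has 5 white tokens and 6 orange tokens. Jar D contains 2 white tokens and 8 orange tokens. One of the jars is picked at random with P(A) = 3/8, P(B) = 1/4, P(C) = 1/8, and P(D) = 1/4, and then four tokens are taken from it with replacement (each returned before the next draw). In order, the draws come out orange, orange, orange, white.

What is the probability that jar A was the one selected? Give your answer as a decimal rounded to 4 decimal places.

0.2506

For each hypothesis, P(data | H) works out to: P(data | jar A) = (3/7)(3/7)(3/7)(4/7) = 0.044981; P(data | jar B) = (6/12)(6/12)(6/12)(6/12) = 0.0625; P(data | jar C) = (6/11)(6/11)(6/11)(5/11) = 0.073765; P(data | jar D) = (8/10)(8/10)(8/10)(2/10) = 0.1024.
The prior-weighted likelihoods are 3/8 · 0.044981 = 0.016868, 1/4 · 0.0625 = 0.015625, 1/8 · 0.073765 = 0.0092207, 1/4 · 0.1024 = 0.0256; these sum to 0.067314.
So P(jar A | data) = (0.016868) / (0.067314) = 0.25059.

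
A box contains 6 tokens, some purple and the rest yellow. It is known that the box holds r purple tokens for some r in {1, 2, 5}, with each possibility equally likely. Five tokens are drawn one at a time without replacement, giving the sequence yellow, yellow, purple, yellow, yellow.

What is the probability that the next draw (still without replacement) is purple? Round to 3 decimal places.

0.286

Compute the likelihood of the observed sequence for each case: P(data | r = 1) = (5/6)(4/5)(1/4)(3/3)(2/2) = 1/6; P(data | r = 2) = (4/6)(3/5)(2/4)(2/3)(1/2) = 1/15; P(data | r = 5) = (1/6)(0/5) = 0.
Weighting by the prior gives 1/3 · 1/6 = 1/18, 1/3 · 1/15 = 1/45, 1/3 · 0 = 0; these sum to 7/90.
The posterior is then P(r = 1 | data) = 5/7, P(r = 2 | data) = 2/7, P(r = 5 | data) = 0.
The predictive probability is P(purple next | data) = (0)(5/7) + (1)(2/7) = 2/7.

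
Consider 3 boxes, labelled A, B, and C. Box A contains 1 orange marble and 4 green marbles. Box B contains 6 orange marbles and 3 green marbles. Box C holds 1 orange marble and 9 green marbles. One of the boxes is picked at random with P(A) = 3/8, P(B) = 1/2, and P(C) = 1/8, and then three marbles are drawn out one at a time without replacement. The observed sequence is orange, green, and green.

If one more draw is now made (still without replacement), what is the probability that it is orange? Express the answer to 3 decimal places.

For each hypothesis, P(data | H) works out to: P(data | box A) = (1/5)(4/4)(3/3) = 1/5; P(data | box B) = (6/9)(3/8)(2/7) = 1/14; P(data | box C) = (1/10)(9/9)(8/8) = 1/10.
Weighting by the prior gives 3/8 · 1/5 = 3/40, 1/2 · 1/14 = 1/28, 1/8 · 1/10 = 1/80; summing to 69/560.
The posterior is then P(box A | data) = 14/23, P(box B | data) = 20/69, P(box C | data) = 7/69.
Averaging over the posterior, P(orange next | data) = (0)(14/23) + (5/6)(20/69) + (0)(7/69) = 50/207.

0.242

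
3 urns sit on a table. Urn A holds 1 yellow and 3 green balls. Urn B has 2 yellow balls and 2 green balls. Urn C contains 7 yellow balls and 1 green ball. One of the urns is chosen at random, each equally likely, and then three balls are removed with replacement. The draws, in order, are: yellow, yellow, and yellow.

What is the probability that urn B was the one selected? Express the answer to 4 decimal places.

The likelihood of the observed sequence under each hypothesis: P(data | urn A) = (1/4)(1/4)(1/4) = 0.015625; P(data | urn B) = (2/4)(2/4)(2/4) = 0.125; P(data | urn C) = (7/8)(7/8)(7/8) = 0.66992.
The prior-weighted likelihoods are 1/3 · 0.015625 = 0.0052083, 1/3 · 0.125 = 0.041667, 1/3 · 0.66992 = 0.22331; these sum to 0.27018.
By Bayes' rule, P(urn B | data) = (0.041667) / (0.27018) = 0.15422.

0.1542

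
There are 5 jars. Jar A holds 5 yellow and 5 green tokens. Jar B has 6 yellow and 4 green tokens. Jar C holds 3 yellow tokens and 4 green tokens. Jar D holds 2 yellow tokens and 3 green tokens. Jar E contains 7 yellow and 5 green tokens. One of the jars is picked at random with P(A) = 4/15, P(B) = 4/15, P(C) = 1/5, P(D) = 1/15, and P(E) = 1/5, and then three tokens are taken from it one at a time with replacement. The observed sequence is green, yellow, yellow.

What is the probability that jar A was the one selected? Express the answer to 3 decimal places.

The likelihood of the observed sequence under each hypothesis: P(data | jar A) = (5/10)(5/10)(5/10) = 0.125; P(data | jar B) = (4/10)(6/10)(6/10) = 0.144; P(data | jar C) = (4/7)(3/7)(3/7) = 0.10496; P(data | jar D) = (3/5)(2/5)(2/5) = 0.096; P(data | jar E) = (5/12)(7/12)(7/12) = 0.14178.
Weighting by the prior gives 4/15 · 0.125 = 0.033333, 4/15 · 0.144 = 0.0384, 1/5 · 0.10496 = 0.020991, 1/15 · 0.096 = 0.0064, 1/5 · 0.14178 = 0.028356; summing to 0.12748.
So P(jar A | data) = (0.033333) / (0.12748) = 0.26148.

0.261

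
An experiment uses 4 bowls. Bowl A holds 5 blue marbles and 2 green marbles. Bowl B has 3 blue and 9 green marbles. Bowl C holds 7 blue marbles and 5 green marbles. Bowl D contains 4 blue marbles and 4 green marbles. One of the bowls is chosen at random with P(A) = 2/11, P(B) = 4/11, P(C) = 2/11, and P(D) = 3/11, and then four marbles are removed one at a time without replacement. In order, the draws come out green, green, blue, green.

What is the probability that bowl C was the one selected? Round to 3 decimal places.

0.094

Compute the likelihood of the observed sequence for each case: P(data | bowl A) = (2/7)(1/6)(5/5)(0/4) = 0; P(data | bowl B) = (9/12)(8/11)(3/10)(7/9) = 0.12727; P(data | bowl C) = (5/12)(4/11)(7/10)(3/9) = 0.035354; P(data | bowl D) = (4/8)(3/7)(4/6)(2/5) = 0.057143.
Multiplying each by its prior: 2/11 · 0 = 0, 4/11 · 0.12727 = 0.046281, 2/11 · 0.035354 = 0.0064279, 3/11 · 0.057143 = 0.015584; summing to 0.068293.
By Bayes' rule, P(bowl C | data) = (0.0064279) / (0.068293) = 0.094122.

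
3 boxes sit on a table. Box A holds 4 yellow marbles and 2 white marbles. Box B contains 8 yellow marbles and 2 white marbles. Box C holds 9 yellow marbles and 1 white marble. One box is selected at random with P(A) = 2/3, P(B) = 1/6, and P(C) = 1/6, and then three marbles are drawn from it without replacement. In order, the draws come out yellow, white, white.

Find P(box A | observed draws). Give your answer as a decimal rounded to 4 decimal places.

0.9231

For each hypothesis, P(data | H) works out to: P(data | box A) = (4/6)(2/5)(1/4) = 1/15; P(data | box B) = (8/10)(2/9)(1/8) = 1/45; P(data | box C) = (9/10)(1/9)(0/8) = 0.
Weighting by the prior gives 2/3 · 1/15 = 2/45, 1/6 · 1/45 = 1/270, 1/6 · 0 = 0; with total 13/270.
Therefore the posterior P(box A | data) = (2/45) / (13/270) = 12/13.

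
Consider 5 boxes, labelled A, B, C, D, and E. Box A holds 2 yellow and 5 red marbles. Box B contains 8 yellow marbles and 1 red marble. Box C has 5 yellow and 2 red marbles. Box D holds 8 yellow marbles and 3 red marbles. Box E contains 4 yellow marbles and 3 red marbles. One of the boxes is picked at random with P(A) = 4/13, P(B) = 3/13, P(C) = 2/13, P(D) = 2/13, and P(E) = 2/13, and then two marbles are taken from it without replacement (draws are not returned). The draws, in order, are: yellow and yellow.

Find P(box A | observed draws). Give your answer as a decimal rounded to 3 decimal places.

Under each hypothesis, the probability of the observed sequence is: P(data | box A) = (2/7)(1/6) = 0.047619; P(data | box B) = (8/9)(7/8) = 0.77778; P(data | box C) = (5/7)(4/6) = 0.47619; P(data | box D) = (8/11)(7/10) = 0.50909; P(data | box E) = (4/7)(3/6) = 0.28571.
Weighting by the prior gives 4/13 · 0.047619 = 0.014652, 3/13 · 0.77778 = 0.17949, 2/13 · 0.47619 = 0.07326, 2/13 · 0.50909 = 0.078322, 2/13 · 0.28571 = 0.043956; with total 0.38968.
Hence P(box A | data) = (0.014652) / (0.38968) = 0.0376.

0.038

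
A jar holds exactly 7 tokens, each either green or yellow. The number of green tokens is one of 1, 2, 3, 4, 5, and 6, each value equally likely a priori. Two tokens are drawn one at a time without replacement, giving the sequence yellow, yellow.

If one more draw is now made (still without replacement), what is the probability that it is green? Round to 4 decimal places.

Under each hypothesis, the probability of the observed sequence is: P(data | r = 1) = (6/7)(5/6) = 5/7; P(data | r = 2) = (5/7)(4/6) = 10/21; P(data | r = 3) = (4/7)(3/6) = 2/7; P(data | r = 4) = (3/7)(2/6) = 1/7; P(data | r = 5) = (2/7)(1/6) = 1/21; P(data | r = 6) = (1/7)(0/6) = 0.
The prior-weighted likelihoods are 1/6 · 5/7 = 5/42, 1/6 · 10/21 = 5/63, 1/6 · 2/7 = 1/21, 1/6 · 1/7 = 1/42, 1/6 · 1/21 = 1/126, 1/6 · 0 = 0; with total 5/18.
The posterior is then P(r = 1 | data) = 3/7, P(r = 2 | data) = 2/7, P(r = 3 | data) = 6/35, P(r = 4 | data) = 3/35, P(r = 5 | data) = 1/35, P(r = 6 | data) = 0.
The predictive probability is P(green next | data) = (1/5)(3/7) + (2/5)(2/7) + (3/5)(6/35) + (4/5)(3/35) + (1)(1/35) = 2/5.

0.4000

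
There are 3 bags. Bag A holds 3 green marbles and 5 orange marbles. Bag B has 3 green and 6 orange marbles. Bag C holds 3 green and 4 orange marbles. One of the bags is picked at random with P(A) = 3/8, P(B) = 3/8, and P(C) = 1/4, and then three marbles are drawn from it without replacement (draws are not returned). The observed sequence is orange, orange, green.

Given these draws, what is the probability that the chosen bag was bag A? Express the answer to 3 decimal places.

The likelihood of the observed sequence under each hypothesis: P(data | bag A) = (5/8)(4/7)(3/6) = 5/28; P(data | bag B) = (6/9)(5/8)(3/7) = 5/28; P(data | bag C) = (4/7)(3/6)(3/5) = 6/35.
Weighting by the prior gives 3/8 · 5/28 = 15/224, 3/8 · 5/28 = 15/224, 1/4 · 6/35 = 3/70; with total 99/560.
So P(bag A | data) = (15/224) / (99/560) = 25/66.

0.379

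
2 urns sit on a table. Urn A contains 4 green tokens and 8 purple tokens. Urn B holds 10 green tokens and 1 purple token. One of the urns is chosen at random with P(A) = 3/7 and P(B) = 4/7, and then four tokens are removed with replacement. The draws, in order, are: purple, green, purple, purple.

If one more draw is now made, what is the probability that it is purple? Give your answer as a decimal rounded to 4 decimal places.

The likelihood of the observed sequence under each hypothesis: P(data | urn A) = (8/12)(4/12)(8/12)(8/12) = 0.098765; P(data | urn B) = (1/11)(10/11)(1/11)(1/11) = 0.00068301.
Multiplying each by its prior: 3/7 · 0.098765 = 0.042328, 4/7 · 0.00068301 = 0.00039029; summing to 0.042718.
Dividing through by the total gives posterior P(urn A | data) = 0.99086, P(urn B | data) = 0.0091364.
Averaging over the posterior, P(purple next | data) = (2/3)(0.99086) + (1/11)(0.0091364) = 0.66141.

0.6614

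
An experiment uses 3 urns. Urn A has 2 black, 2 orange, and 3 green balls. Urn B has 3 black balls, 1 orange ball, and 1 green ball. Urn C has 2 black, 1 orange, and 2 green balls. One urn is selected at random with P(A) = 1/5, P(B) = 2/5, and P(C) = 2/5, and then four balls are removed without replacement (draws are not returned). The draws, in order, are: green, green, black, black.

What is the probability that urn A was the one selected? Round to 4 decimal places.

0.1765

Under each hypothesis, the probability of the observed sequence is: P(data | urn A) = (3/7)(2/6)(2/5)(1/4) = 0.014286; P(data | urn B) = (1/5)(0/4) = 0; P(data | urn C) = (2/5)(1/4)(2/3)(1/2) = 0.033333.
Weighting by the prior gives 1/5 · 0.014286 = 0.0028571, 2/5 · 0 = 0, 2/5 · 0.033333 = 0.013333; summing to 0.01619.
Therefore the posterior P(urn A | data) = (0.0028571) / (0.01619) = 0.17647.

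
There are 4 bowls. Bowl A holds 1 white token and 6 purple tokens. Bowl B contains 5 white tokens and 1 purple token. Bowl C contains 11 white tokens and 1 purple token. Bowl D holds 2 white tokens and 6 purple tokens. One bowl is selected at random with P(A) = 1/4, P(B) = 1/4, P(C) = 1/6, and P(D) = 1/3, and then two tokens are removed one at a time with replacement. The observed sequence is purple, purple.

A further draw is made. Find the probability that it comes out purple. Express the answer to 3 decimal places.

Compute the likelihood of the observed sequence for each case: P(data | bowl A) = (6/7)(6/7) = 0.73469; P(data | bowl B) = (1/6)(1/6) = 0.027778; P(data | bowl C) = (1/12)(1/12) = 0.0069444; P(data | bowl D) = (6/8)(6/8) = 0.5625.
The prior-weighted likelihoods are 1/4 · 0.73469 = 0.18367, 1/4 · 0.027778 = 0.0069444, 1/6 · 0.0069444 = 0.0011574, 1/3 · 0.5625 = 0.1875; these sum to 0.37928.
Dividing through by the total gives posterior P(bowl A | data) = 0.48427, P(bowl B | data) = 0.01831, P(bowl C | data) = 0.0030516, P(bowl D | data) = 0.49436.
The predictive probability is P(purple next | data) = (6/7)(0.48427) + (1/6)(0.01831) + (1/12)(0.0030516) + (3/4)(0.49436) = 0.78917.

0.789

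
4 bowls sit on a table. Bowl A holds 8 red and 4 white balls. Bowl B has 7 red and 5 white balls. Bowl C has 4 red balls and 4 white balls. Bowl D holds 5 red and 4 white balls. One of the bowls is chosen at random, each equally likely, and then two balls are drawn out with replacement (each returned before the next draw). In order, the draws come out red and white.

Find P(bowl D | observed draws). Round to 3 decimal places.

0.257

Compute the likelihood of the observed sequence for each case: P(data | bowl A) = (8/12)(4/12) = 0.22222; P(data | bowl B) = (7/12)(5/12) = 0.24306; P(data | bowl C) = (4/8)(4/8) = 0.25; P(data | bowl D) = (5/9)(4/9) = 0.24691.
Multiplying each by its prior: 1/4 · 0.22222 = 0.055556, 1/4 · 0.24306 = 0.060764, 1/4 · 0.25 = 0.0625, 1/4 · 0.24691 = 0.061728; these sum to 0.24055.
Therefore the posterior P(bowl D | data) = (0.061728) / (0.24055) = 0.25662.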